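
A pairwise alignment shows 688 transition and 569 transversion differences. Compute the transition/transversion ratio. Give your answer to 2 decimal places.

R = 688/569 = 1.209138… ≈ 1.21 (to 2 d.p.).

1.21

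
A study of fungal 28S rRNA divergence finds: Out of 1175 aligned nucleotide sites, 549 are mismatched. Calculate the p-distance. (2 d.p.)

p = 549/1175 = 0.467234… ≈ 0.47 (to 2 d.p.).

0.47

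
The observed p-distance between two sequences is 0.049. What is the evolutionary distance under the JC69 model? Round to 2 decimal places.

0.05

d = −(3/4) ln(1 − 4p/3) = −0.75 ln(1 − 0.065333) = −0.75 ln(0.934667)
  = −0.75 × (-0.067565) = 0.050674 substitutions/site.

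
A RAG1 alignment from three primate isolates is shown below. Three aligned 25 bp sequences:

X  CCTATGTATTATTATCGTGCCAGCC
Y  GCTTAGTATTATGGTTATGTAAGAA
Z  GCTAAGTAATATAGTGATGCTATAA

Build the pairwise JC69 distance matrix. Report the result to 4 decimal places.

d(X,Y) = 0.6626, d(X,Z) = 0.6626, d(Y,Z) = 0.3505

X–Y: 11/25 sites differ → p = 0.44, d = −0.75 ln(1 − 0.586667) = 0.662626 ≈ 0.6626.
X–Z: 11/25 sites differ → p = 0.44, d = −0.75 ln(1 − 0.586667) = 0.662626 ≈ 0.6626.
Y–Z: 7/25 sites differ → p = 0.28, d = −0.75 ln(1 − 0.373333) = 0.350505 ≈ 0.3505.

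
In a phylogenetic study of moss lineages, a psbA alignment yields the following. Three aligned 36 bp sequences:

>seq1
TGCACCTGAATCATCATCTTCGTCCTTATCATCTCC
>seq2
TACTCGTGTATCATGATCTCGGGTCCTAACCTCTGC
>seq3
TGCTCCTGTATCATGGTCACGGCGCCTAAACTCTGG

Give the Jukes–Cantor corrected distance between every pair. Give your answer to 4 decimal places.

d(seq1,seq2) = 0.4926, d(seq1,seq3) = 0.6082, d(seq2,seq3) = 0.2635

seq1–seq2: 13/36 sites differ → p ≈ 0.361111, d = −0.75 ln(1 − 0.481481) = 0.492584 ≈ 0.4926.
seq1–seq3: 15/36 sites differ → p ≈ 0.416667, d = −0.75 ln(1 − 0.555556) = 0.608198 ≈ 0.6082.
seq2–seq3: 8/36 sites differ → p ≈ 0.222222, d = −0.75 ln(1 − 0.296296) = 0.263548 ≈ 0.2635.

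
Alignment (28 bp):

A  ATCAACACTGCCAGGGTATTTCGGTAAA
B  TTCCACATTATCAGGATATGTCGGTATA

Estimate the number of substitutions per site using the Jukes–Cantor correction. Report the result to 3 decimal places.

0.360

The sequences differ at 8 of 28 sites (1, 4, 8, 10, 11, 16, 20, 27), so p = 8/28 ≈ 0.285714.
d = −(3/4) ln(1 − 4p/3) = −0.75 ln(1 − 0.380952) = −0.75 ln(0.619048)
  = −0.75 × (-0.479572) = 0.359679 substitutions/site.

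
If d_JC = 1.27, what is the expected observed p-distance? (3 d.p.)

p = (3/4)(1 − e^(−4d/3)) = 0.75 × (1 − e^(-1.693333)) = 0.75 × (1 − 0.183906) = 0.612071.

0.612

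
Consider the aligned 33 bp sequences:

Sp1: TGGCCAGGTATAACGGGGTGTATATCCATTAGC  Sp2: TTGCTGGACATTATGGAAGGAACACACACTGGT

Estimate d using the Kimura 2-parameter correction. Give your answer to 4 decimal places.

1.1454

Of 33 sites, 12 differences are transitions and 5 are transversions, so P = 12/33 ≈ 0.363636 and Q = 5/33 ≈ 0.151515.
Under the Kimura two-parameter model, d = −½ ln(1 − 2P − Q) − ¼ ln(1 − 2Q).
1 − 2P − Q = 0.121213, giving −½ ln(0.121213) = 1.055103.
1 − 2Q = 0.69697, giving −¼ ln(0.69697) = 0.090253.
d = 1.055103 + 0.090253 = 1.145356.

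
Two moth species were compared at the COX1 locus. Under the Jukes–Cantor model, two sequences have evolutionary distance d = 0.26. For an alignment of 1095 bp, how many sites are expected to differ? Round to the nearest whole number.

241

Invert JC69: p = (3/4)(1 − e^(−4d/3)) = 0.75 × (1 − e^(-0.346667)) = 0.75 × (1 − 0.707041) = 0.219719.
Expected differing sites = pL ≈ 0.219719 × 1095 = 240.592305 ≈ 241.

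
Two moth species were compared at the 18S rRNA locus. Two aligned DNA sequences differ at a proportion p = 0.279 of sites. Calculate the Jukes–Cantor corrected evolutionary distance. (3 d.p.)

0.349

d = −(3/4) ln(1 − 4p/3) = −0.75 ln(1 − 0.372) = −0.75 ln(0.628)
  = −0.75 × (-0.465215) = 0.348911 substitutions/site.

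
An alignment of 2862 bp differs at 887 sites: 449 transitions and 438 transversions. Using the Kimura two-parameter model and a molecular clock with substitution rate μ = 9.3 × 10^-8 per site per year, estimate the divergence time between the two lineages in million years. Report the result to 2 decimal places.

2.18

P = 449/2862 ≈ 0.156883 and Q = 438/2862 ≈ 0.15304.
Under the Kimura two-parameter model, d = −½ ln(1 − 2P − Q) − ¼ ln(1 − 2Q).
1 − 2P − Q = 0.533194, giving −½ ln(0.533194) = 0.314435.
1 − 2Q = 0.69392, giving −¼ ln(0.69392) = 0.091350.
d = 0.314435 + 0.091350 = 0.405785.
Under a molecular clock d = 2μt, so t = d/(2μ) = 0.405785 / (2 × 9.3 × 10^-8) = 2.18 million years.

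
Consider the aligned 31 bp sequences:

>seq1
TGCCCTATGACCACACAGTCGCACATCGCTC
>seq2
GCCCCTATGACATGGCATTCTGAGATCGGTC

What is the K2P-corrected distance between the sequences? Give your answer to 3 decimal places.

0.504

Of 31 sites, 1 differences are transitions and 10 are transversions, so P = 1/31 ≈ 0.032258 and Q = 10/31 ≈ 0.322581.
Under the Kimura two-parameter model, d = −½ ln(1 − 2P − Q) − ¼ ln(1 − 2Q).
1 − 2P − Q = 0.612903, giving −½ ln(0.612903) = 0.244774.
1 − 2Q = 0.354838, giving −¼ ln(0.354838) = 0.259023.
d = 0.244774 + 0.259023 = 0.503797.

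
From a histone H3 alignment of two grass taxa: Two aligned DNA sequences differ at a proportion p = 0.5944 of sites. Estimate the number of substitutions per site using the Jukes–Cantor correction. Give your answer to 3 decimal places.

1.180

d = −(3/4) ln(1 − 4p/3) = −0.75 ln(1 − 0.792533) = −0.75 ln(0.207467)
  = −0.75 × (-1.572783) = 1.179587 substitutions/site.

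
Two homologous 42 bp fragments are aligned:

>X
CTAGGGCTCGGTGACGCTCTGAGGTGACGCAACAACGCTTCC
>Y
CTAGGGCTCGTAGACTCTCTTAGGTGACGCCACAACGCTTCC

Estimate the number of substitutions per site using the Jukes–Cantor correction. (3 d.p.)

The sequences differ at 5 of 42 sites (11, 12, 16, 21, 31), so p = 5/42 ≈ 0.119048.
d = −(3/4) ln(1 − 4p/3) = −0.75 ln(1 − 0.158731) = −0.75 ln(0.841269)
  = −0.75 × (-0.172844) = 0.129633 substitutions/site.

0.130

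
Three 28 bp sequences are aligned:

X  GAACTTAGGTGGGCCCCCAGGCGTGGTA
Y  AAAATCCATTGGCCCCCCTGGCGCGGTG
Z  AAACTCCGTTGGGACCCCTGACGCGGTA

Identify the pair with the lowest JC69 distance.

Y and Z

X–Y: 10/28 differ, p = 0.357, d = 0.485.
X–Z: 8/28 differ, p = 0.286, d = 0.360.
Y–Z: 6/28 differ, p = 0.214, d = 0.252.
The smallest distance is between Y and Z.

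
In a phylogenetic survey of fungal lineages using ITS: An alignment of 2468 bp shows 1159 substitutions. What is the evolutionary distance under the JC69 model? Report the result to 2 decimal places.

p = 1159/2468 ≈ 0.469611.
d = −(3/4) ln(1 − 4p/3) = −0.75 ln(1 − 0.626148) = −0.75 ln(0.373852)
  = −0.75 × (-0.983895) = 0.737921 substitutions/site.

0.74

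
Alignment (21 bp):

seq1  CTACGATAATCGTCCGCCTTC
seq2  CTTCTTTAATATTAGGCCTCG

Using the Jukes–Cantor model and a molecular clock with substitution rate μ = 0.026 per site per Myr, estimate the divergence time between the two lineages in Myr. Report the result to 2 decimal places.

12.22

The sequences differ at 9 of 21 sites (3, 5, 6, 11, 12, 14, 15, 20, 21), so p = 9/21 ≈ 0.428571.
d = −(3/4) ln(1 − 4p/3) = −0.75 ln(1 − 0.571428) = −0.75 ln(0.428572)
  = −0.75 × (-0.847297) = 0.635473 substitutions/site.
Under a molecular clock d = 2μt, so t = d/(2μ) = 0.635473 / (2 × 0.026) = 12.22 Myr.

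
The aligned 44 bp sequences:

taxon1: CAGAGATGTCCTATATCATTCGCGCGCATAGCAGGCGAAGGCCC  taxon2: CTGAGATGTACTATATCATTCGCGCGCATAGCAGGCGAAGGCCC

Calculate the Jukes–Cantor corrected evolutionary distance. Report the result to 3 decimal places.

0.047

The sequences differ at 2 of 44 sites (2, 10), so p = 2/44 ≈ 0.045455.
d = −(3/4) ln(1 − 4p/3) = −0.75 ln(1 − 0.060607) = −0.75 ln(0.939393)
  = −0.75 × (-0.062521) = 0.046891 substitutions/site.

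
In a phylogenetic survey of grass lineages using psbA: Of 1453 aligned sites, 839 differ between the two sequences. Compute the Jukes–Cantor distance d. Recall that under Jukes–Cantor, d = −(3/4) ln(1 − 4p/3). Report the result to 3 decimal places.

1.102

p = 839/1453 ≈ 0.577426.
d = −(3/4) ln(1 − 4p/3) = −0.75 ln(1 − 0.769901) = −0.75 ln(0.230099)
  = −0.75 × (-1.469246) = 1.101935 substitutions/site.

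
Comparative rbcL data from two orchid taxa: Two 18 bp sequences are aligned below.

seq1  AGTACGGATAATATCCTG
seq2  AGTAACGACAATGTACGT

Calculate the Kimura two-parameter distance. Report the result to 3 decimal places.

Of 18 sites, 2 differences are transitions and 5 are transversions, so P = 2/18 ≈ 0.111111 and Q = 5/18 ≈ 0.277778.
Under the Kimura two-parameter model, d = −½ ln(1 − 2P − Q) − ¼ ln(1 − 2Q).
1 − 2P − Q = 0.5, giving −½ ln(0.5) = 0.346574.
1 − 2Q = 0.444444, giving −¼ ln(0.444444) = 0.202733.
d = 0.346574 + 0.202733 = 0.549307.

0.549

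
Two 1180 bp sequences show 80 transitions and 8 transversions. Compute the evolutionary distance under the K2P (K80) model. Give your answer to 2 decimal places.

0.08

P = 80/1180 ≈ 0.067797 and Q = 8/1180 ≈ 0.00678.
Under the Kimura two-parameter model, d = −½ ln(1 − 2P − Q) − ¼ ln(1 − 2Q).
1 − 2P − Q = 0.857626, giving −½ ln(0.857626) = 0.076794.
1 − 2Q = 0.98644, giving −¼ ln(0.98644) = 0.003413.
d = 0.076794 + 0.003413 = 0.080207.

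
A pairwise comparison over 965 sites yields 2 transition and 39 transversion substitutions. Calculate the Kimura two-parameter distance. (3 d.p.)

P = 2/965 ≈ 0.002073 and Q = 39/965 ≈ 0.040415.
Under the Kimura two-parameter model, d = −½ ln(1 − 2P − Q) − ¼ ln(1 − 2Q).
1 − 2P − Q = 0.955439, giving −½ ln(0.955439) = 0.022792.
1 − 2Q = 0.91917, giving −¼ ln(0.91917) = 0.021071.
d = 0.022792 + 0.021071 = 0.043863.

0.044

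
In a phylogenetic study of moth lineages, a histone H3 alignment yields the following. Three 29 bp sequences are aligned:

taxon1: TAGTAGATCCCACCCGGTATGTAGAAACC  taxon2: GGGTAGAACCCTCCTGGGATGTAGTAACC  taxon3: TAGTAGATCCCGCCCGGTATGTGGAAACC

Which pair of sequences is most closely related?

taxon1–taxon2: 7/29 differ, p = 0.241, d = 0.291.
taxon1–taxon3: 2/29 differ, p = 0.069, d = 0.072.
taxon2–taxon3: 8/29 differ, p = 0.276, d = 0.344.
The smallest distance is between taxon1 and taxon3.

taxon1 and taxon3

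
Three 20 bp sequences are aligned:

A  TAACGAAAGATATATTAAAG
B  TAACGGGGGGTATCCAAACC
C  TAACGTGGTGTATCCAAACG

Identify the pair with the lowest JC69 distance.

A–B: 9/20 differ, p = 0.450, d = 0.687.
A–C: 9/20 differ, p = 0.450, d = 0.687.
B–C: 3/20 differ, p = 0.150, d = 0.167.
The smallest distance is between B and C.

B and C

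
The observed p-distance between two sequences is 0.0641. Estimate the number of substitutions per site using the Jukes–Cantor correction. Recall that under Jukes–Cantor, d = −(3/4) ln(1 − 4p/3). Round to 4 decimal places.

d = −(3/4) ln(1 − 4p/3) = −0.75 ln(1 − 0.085467) = −0.75 ln(0.914533)
  = −0.75 × (-0.089342) = 0.067007 substitutions/site.

0.0670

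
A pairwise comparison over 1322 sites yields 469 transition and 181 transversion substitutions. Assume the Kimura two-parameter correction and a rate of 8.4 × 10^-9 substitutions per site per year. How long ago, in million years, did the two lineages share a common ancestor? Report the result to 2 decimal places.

P = 469/1322 ≈ 0.354766 and Q = 181/1322 ≈ 0.136914.
Under the Kimura two-parameter model, d = −½ ln(1 − 2P − Q) − ¼ ln(1 − 2Q).
1 − 2P − Q = 0.153554, giving −½ ln(0.153554) = 0.936851.
1 − 2Q = 0.726172, giving −¼ ln(0.726172) = 0.079992.
d = 0.936851 + 0.079992 = 1.016843.
Under a molecular clock d = 2μt, so t = d/(2μ) = 1.016843 / (2 × 8.4 × 10^-9) = 60.53 million years.

60.53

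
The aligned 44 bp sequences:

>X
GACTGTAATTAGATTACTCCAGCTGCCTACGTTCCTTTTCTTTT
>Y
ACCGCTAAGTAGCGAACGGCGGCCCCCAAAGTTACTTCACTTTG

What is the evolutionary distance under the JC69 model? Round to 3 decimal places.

0.643

The sequences differ at 19 of 44 sites, so p = 19/44 ≈ 0.431818.
d = −(3/4) ln(1 − 4p/3) = −0.75 ln(1 − 0.575757) = −0.75 ln(0.424243)
  = −0.75 × (-0.857449) = 0.643087 substitutions/site.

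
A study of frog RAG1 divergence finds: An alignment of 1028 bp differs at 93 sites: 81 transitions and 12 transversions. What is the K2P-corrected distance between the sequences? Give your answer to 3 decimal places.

0.099

P = 81/1028 ≈ 0.078794 and Q = 12/1028 ≈ 0.011673.
Under the Kimura two-parameter model, d = −½ ln(1 − 2P − Q) − ¼ ln(1 − 2Q).
1 − 2P − Q = 0.830739, giving −½ ln(0.830739) = 0.092720.
1 − 2Q = 0.976654, giving −¼ ln(0.976654) = 0.005906.
d = 0.092720 + 0.005906 = 0.098626.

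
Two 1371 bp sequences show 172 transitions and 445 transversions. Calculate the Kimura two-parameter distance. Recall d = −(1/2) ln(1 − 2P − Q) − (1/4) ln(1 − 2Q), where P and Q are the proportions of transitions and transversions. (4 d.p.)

0.6903

P = 172/1371 ≈ 0.125456 and Q = 445/1371 ≈ 0.324581.
Under the Kimura two-parameter model, d = −½ ln(1 − 2P − Q) − ¼ ln(1 − 2Q).
1 − 2P − Q = 0.424507, giving −½ ln(0.424507) = 0.428413.
1 − 2Q = 0.350838, giving −¼ ln(0.350838) = 0.261858.
d = 0.428413 + 0.261858 = 0.690271.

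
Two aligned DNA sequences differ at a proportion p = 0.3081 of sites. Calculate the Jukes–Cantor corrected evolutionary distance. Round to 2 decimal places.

d = −(3/4) ln(1 − 4p/3) = −0.75 ln(1 − 0.4108) = −0.75 ln(0.5892)
  = −0.75 × (-0.528990) = 0.396743 substitutions/site.

0.40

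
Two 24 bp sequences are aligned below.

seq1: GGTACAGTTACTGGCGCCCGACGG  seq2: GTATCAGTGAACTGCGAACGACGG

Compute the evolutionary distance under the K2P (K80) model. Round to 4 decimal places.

Of 24 sites, 1 differences are transitions and 8 are transversions, so P = 1/24 ≈ 0.041667 and Q = 8/24 ≈ 0.333333.
Under the Kimura two-parameter model, d = −½ ln(1 − 2P − Q) − ¼ ln(1 − 2Q).
1 − 2P − Q = 0.583333, giving −½ ln(0.583333) = 0.269499.
1 − 2Q = 0.333334, giving −¼ ln(0.333334) = 0.274653.
d = 0.269499 + 0.274653 = 0.544152.

0.5442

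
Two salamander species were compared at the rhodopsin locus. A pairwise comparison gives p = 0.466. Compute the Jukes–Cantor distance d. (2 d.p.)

d = −(3/4) ln(1 − 4p/3) = −0.75 ln(1 − 0.621333) = −0.75 ln(0.378667)
  = −0.75 × (-0.971098) = 0.728324 substitutions/site.

0.73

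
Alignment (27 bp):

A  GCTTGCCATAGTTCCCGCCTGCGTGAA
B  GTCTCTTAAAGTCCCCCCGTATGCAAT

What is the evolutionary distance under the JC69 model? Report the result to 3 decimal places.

The sequences differ at 14 of 27 sites, so p = 14/27 ≈ 0.518519.
d = −(3/4) ln(1 − 4p/3) = −0.75 ln(1 − 0.691359) = −0.75 ln(0.308641)
  = −0.75 × (-1.175576) = 0.881682 substitutions/site.

0.882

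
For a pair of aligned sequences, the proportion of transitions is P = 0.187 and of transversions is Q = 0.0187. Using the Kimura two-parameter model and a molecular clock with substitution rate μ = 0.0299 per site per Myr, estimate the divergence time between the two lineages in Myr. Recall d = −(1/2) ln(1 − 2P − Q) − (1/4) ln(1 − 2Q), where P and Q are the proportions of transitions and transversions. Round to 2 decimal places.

Under the Kimura two-parameter model, d = −½ ln(1 − 2P − Q) − ¼ ln(1 − 2Q).
1 − 2P − Q = 0.6073, giving −½ ln(0.6073) = 0.249366.
1 − 2Q = 0.9626, giving −¼ ln(0.9626) = 0.009529.
d = 0.249366 + 0.009529 = 0.258895.
Under a molecular clock d = 2μt, so t = d/(2μ) = 0.258895 / (2 × 0.0299) = 4.33 Myr.

4.33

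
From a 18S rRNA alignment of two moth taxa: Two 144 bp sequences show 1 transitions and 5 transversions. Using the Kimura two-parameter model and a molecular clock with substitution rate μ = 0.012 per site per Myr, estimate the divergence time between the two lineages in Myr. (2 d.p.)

P = 1/144 ≈ 0.006944 and Q = 5/144 ≈ 0.034722.
Under the Kimura two-parameter model, d = −½ ln(1 − 2P − Q) − ¼ ln(1 − 2Q).
1 − 2P − Q = 0.95139, giving −½ ln(0.95139) = 0.024916.
1 − 2Q = 0.930556, giving −¼ ln(0.930556) = 0.017993.
d = 0.024916 + 0.017993 = 0.042909.
Under a molecular clock d = 2μt, so t = d/(2μ) = 0.042909 / (2 × 0.012) = 1.79 Myr.

1.79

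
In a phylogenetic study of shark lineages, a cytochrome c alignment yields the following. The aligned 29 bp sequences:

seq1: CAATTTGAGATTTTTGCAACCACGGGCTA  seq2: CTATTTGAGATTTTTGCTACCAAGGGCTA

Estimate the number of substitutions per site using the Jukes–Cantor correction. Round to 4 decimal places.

The sequences differ at 3 of 29 sites (2, 18, 23), so p = 3/29 ≈ 0.103448.
d = −(3/4) ln(1 − 4p/3) = −0.75 ln(1 − 0.137931) = −0.75 ln(0.862069)
  = −0.75 × (-0.148420) = 0.111315 substitutions/site.

0.1113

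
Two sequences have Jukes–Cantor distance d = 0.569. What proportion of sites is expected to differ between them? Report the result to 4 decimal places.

0.3988

p = (3/4)(1 − e^(−4d/3)) = 0.75 × (1 − e^(-0.758667)) = 0.75 × (1 − 0.468290) = 0.398783.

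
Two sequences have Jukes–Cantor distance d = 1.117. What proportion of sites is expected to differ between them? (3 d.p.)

0.581

p = (3/4)(1 − e^(−4d/3)) = 0.75 × (1 − e^(-1.489333)) = 0.75 × (1 − 0.225523) = 0.580858.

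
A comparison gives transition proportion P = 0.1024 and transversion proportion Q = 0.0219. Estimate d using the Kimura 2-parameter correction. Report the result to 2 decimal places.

Under the Kimura two-parameter model, d = −½ ln(1 − 2P − Q) − ¼ ln(1 − 2Q).
1 − 2P − Q = 0.7733, giving −½ ln(0.7733) = 0.128544.
1 − 2Q = 0.9562, giving −¼ ln(0.9562) = 0.011197.
d = 0.128544 + 0.011197 = 0.139741.

0.14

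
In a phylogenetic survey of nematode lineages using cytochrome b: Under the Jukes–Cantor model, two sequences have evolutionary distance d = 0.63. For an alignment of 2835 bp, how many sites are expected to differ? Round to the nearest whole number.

Invert JC69: p = (3/4)(1 − e^(−4d/3)) = 0.75 × (1 − e^(-0.84)) = 0.75 × (1 − 0.431711) = 0.426217.
Expected differing sites = pL ≈ 0.426217 × 2835 = 1208.325195 ≈ 1208.

1208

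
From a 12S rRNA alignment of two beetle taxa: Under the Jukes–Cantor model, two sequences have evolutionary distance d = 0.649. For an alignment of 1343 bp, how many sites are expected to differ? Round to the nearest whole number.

Invert JC69: p = (3/4)(1 − e^(−4d/3)) = 0.75 × (1 − e^(-0.865333)) = 0.75 × (1 − 0.420911) = 0.434317.
Expected differing sites = pL ≈ 0.434317 × 1343 = 583.287731 ≈ 583.

583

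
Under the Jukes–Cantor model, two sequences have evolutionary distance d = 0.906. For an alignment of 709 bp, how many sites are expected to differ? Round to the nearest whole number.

Invert JC69: p = (3/4)(1 − e^(−4d/3)) = 0.75 × (1 − e^(-1.208)) = 0.75 × (1 − 0.298794) = 0.525905.
Expected differing sites = pL ≈ 0.525905 × 709 = 372.866645 ≈ 373.

373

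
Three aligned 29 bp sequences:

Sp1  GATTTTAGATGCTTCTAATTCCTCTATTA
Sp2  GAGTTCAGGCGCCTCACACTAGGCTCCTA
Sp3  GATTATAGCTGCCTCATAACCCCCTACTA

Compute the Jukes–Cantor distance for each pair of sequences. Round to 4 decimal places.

d(Sp1,Sp2) = 0.6829, d(Sp1,Sp3) = 0.4006, d(Sp2,Sp3) = 0.6018

Sp1–Sp2: 13/29 sites differ → p ≈ 0.448276, d = −0.75 ln(1 − 0.597701) = 0.682920 ≈ 0.6829.
Sp1–Sp3: 9/29 sites differ → p ≈ 0.310345, d = −0.75 ln(1 − 0.413793) = 0.400562 ≈ 0.4006.
Sp2–Sp3: 12/29 sites differ → p ≈ 0.413793, d = −0.75 ln(1 − 0.551724) = 0.601760 ≈ 0.6018.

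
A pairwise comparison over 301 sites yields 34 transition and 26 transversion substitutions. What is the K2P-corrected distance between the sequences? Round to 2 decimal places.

0.23

P = 34/301 ≈ 0.112957 and Q = 26/301 ≈ 0.086379.
Under the Kimura two-parameter model, d = −½ ln(1 − 2P − Q) − ¼ ln(1 − 2Q).
1 − 2P − Q = 0.687707, giving −½ ln(0.687707) = 0.187196.
1 − 2Q = 0.827242, giving −¼ ln(0.827242) = 0.047415.
d = 0.187196 + 0.047415 = 0.234611.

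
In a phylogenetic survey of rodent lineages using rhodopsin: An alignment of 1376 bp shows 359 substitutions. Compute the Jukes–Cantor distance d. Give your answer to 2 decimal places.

p = 359/1376 ≈ 0.260901.
d = −(3/4) ln(1 − 4p/3) = −0.75 ln(1 − 0.347868) = −0.75 ln(0.652132)
  = −0.75 × (-0.427508) = 0.320631 substitutions/site.

0.32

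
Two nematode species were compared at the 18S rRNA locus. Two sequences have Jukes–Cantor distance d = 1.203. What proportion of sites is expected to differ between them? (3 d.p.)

0.599

p = (3/4)(1 − e^(−4d/3)) = 0.75 × (1 − e^(-1.604)) = 0.75 × (1 − 0.201091) = 0.599182.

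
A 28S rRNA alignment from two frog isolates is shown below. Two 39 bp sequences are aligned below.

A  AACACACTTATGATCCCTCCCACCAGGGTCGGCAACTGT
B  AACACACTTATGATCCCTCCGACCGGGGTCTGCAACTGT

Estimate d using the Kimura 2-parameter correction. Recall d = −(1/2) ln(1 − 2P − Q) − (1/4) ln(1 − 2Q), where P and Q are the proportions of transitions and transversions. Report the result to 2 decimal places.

0.08

Of 39 sites, 1 differences are transitions and 2 are transversions, so P = 1/39 ≈ 0.025641 and Q = 2/39 ≈ 0.051282.
Under the Kimura two-parameter model, d = −½ ln(1 − 2P − Q) − ¼ ln(1 − 2Q).
1 − 2P − Q = 0.897436, giving −½ ln(0.897436) = 0.054107.
1 − 2Q = 0.897436, giving −¼ ln(0.897436) = 0.027053.
d = 0.054107 + 0.027053 = 0.081160.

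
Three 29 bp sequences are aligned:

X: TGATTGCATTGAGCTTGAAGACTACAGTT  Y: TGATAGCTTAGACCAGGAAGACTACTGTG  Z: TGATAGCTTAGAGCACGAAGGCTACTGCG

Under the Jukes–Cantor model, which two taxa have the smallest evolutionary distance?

X–Y: 8/29 differ, p = 0.276, d = 0.344.
X–Z: 9/29 differ, p = 0.310, d = 0.401.
Y–Z: 4/29 differ, p = 0.138, d = 0.152.
The smallest distance is between Y and Z.

Y and Z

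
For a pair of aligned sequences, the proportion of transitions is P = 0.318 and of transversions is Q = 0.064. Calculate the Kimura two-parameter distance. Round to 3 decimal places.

0.636

Under the Kimura two-parameter model, d = −½ ln(1 − 2P − Q) − ¼ ln(1 − 2Q).
1 − 2P − Q = 0.3, giving −½ ln(0.3) = 0.601986.
1 − 2Q = 0.872, giving −¼ ln(0.872) = 0.034241.
d = 0.601986 + 0.034241 = 0.636227.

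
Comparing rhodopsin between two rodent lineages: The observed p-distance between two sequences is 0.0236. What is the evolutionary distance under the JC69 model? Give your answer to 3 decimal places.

0.024

d = −(3/4) ln(1 − 4p/3) = −0.75 ln(1 − 0.031467) = −0.75 ln(0.968533)
  = −0.75 × (-0.031973) = 0.023980 substitutions/site.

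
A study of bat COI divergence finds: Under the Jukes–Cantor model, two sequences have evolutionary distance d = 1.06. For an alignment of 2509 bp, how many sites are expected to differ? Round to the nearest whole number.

1424

Invert JC69: p = (3/4)(1 − e^(−4d/3)) = 0.75 × (1 − e^(-1.413333)) = 0.75 × (1 − 0.243331) = 0.567502.
Expected differing sites = pL ≈ 0.567502 × 2509 = 1423.862518 ≈ 1424.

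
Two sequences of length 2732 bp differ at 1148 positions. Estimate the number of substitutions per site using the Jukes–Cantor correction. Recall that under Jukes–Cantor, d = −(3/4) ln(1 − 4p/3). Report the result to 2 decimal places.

0.62

p = 1148/2732 ≈ 0.420205.
d = −(3/4) ln(1 − 4p/3) = −0.75 ln(1 − 0.560273) = −0.75 ln(0.439727)
  = −0.75 × (-0.821601) = 0.616201 substitutions/site.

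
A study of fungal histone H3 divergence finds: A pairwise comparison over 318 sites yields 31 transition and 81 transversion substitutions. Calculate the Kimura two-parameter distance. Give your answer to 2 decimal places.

0.48

P = 31/318 ≈ 0.097484 and Q = 81/318 ≈ 0.254717.
Under the Kimura two-parameter model, d = −½ ln(1 − 2P − Q) − ¼ ln(1 − 2Q).
1 − 2P − Q = 0.550315, giving −½ ln(0.550315) = 0.298632.
1 − 2Q = 0.490566, giving −¼ ln(0.490566) = 0.178049.
d = 0.298632 + 0.178049 = 0.476681.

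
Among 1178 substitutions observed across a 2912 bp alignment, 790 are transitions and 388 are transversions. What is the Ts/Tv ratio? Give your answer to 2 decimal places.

2.04

R = 790/388 = 2.036082… ≈ 2.04 (to 2 d.p.).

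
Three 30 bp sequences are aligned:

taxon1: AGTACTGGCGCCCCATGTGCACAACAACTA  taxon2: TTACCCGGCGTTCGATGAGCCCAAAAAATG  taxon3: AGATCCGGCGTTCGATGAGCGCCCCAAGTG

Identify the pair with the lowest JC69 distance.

taxon2 and taxon3

taxon1–taxon2: 13/30 differ, p = 0.433, d = 0.647.
taxon1–taxon3: 12/30 differ, p = 0.400, d = 0.572.
taxon2–taxon3: 8/30 differ, p = 0.267, d = 0.330.
The smallest distance is between taxon2 and taxon3.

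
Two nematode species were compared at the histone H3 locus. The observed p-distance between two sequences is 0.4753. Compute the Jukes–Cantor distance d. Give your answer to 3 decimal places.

d = −(3/4) ln(1 − 4p/3) = −0.75 ln(1 − 0.633733) = −0.75 ln(0.366267)
  = −0.75 × (-1.004393) = 0.753295 substitutions/site.

0.753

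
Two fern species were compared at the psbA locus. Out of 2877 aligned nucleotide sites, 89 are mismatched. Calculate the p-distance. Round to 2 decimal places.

0.03

p = 89/2877 = 0.030935… ≈ 0.03 (to 2 d.p.).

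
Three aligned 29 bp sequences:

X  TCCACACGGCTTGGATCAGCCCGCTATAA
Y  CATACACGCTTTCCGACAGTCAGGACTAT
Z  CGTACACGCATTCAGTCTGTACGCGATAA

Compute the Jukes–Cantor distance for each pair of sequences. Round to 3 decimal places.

X–Y: 15/29 sites differ → p ≈ 0.517241, d = −0.75 ln(1 − 0.689655) = 0.877553 ≈ 0.878.
X–Z: 12/29 sites differ → p ≈ 0.413793, d = −0.75 ln(1 − 0.551724) = 0.601760 ≈ 0.602.
Y–Z: 11/29 sites differ → p ≈ 0.37931, d = −0.75 ln(1 − 0.505747) = 0.528531 ≈ 0.529.

d(X,Y) = 0.878, d(X,Z) = 0.602, d(Y,Z) = 0.529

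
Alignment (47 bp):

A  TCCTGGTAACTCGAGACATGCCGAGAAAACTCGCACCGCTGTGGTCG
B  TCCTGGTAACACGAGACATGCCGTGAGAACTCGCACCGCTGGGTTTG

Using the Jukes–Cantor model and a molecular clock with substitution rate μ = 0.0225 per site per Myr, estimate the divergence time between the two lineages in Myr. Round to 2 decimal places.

3.11

The sequences differ at 6 of 47 sites (11, 24, 27, 42, 44, 46), so p = 6/47 ≈ 0.12766.
d = −(3/4) ln(1 − 4p/3) = −0.75 ln(1 − 0.170213) = −0.75 ln(0.829787)
  = −0.75 × (-0.186586) = 0.139940 substitutions/site.
Under a molecular clock d = 2μt, so t = d/(2μ) = 0.139940 / (2 × 0.0225) = 3.11 Myr.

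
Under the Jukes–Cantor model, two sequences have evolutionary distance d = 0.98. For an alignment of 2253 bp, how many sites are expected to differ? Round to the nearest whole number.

Invert JC69: p = (3/4)(1 − e^(−4d/3)) = 0.75 × (1 − e^(-1.306667)) = 0.75 × (1 − 0.270721) = 0.546959.
Expected differing sites = pL ≈ 0.546959 × 2253 = 1232.298627 ≈ 1232.

1232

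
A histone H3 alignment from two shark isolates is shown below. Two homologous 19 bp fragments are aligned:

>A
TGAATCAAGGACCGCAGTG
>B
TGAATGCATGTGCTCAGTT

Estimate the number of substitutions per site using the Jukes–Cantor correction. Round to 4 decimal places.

0.5068

The sequences differ at 7 of 19 sites (6, 7, 9, 11, 12, 14, 19), so p = 7/19 ≈ 0.368421.
d = −(3/4) ln(1 − 4p/3) = −0.75 ln(1 − 0.491228) = −0.75 ln(0.508772)
  = −0.75 × (-0.675755) = 0.506816 substitutions/site.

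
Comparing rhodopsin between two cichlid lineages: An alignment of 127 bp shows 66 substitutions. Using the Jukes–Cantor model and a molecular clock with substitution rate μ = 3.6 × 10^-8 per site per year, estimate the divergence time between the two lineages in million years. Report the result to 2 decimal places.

12.30

p = 66/127 ≈ 0.519685.
d = −(3/4) ln(1 − 4p/3) = −0.75 ln(1 − 0.692913) = −0.75 ln(0.307087)
  = −0.75 × (-1.180624) = 0.885468 substitutions/site.
Under a molecular clock d = 2μt, so t = d/(2μ) = 0.885468 / (2 × 3.6 × 10^-8) = 12.30 million years.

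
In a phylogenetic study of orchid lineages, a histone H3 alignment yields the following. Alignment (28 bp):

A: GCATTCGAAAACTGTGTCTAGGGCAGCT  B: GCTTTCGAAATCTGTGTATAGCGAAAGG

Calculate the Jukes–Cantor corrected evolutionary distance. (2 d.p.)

The sequences differ at 8 of 28 sites (3, 11, 18, 22, 24, 26, 27, 28), so p = 8/28 ≈ 0.285714.
d = −(3/4) ln(1 − 4p/3) = −0.75 ln(1 − 0.380952) = −0.75 ln(0.619048)
  = −0.75 × (-0.479572) = 0.359679 substitutions/site.

0.36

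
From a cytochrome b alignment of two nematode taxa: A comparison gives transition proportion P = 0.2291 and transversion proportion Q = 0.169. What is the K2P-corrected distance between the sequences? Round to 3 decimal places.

Under the Kimura two-parameter model, d = −½ ln(1 − 2P − Q) − ¼ ln(1 − 2Q).
1 − 2P − Q = 0.3728, giving −½ ln(0.3728) = 0.493357.
1 − 2Q = 0.662, giving −¼ ln(0.662) = 0.103122.
d = 0.493357 + 0.103122 = 0.596479.

0.596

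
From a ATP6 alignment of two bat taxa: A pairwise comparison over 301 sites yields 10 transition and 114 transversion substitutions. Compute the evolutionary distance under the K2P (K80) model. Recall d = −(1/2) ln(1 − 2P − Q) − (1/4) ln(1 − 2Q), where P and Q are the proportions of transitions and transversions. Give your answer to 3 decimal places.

0.649

P = 10/301 ≈ 0.033223 and Q = 114/301 ≈ 0.378738.
Under the Kimura two-parameter model, d = −½ ln(1 − 2P − Q) − ¼ ln(1 − 2Q).
1 − 2P − Q = 0.554816, giving −½ ln(0.554816) = 0.294559.
1 − 2Q = 0.242524, giving −¼ ln(0.242524) = 0.354164.
d = 0.294559 + 0.354164 = 0.648723.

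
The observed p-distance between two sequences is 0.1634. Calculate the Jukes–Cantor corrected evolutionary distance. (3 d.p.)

0.184

d = −(3/4) ln(1 − 4p/3) = −0.75 ln(1 − 0.217867) = −0.75 ln(0.782133)
  = −0.75 × (-0.245730) = 0.184298 substitutions/site.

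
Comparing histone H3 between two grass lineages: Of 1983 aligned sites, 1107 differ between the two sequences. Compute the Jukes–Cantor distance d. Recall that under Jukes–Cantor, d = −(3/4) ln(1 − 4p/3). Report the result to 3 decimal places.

p = 1107/1983 ≈ 0.558245.
d = −(3/4) ln(1 − 4p/3) = −0.75 ln(1 − 0.744327) = −0.75 ln(0.255673)
  = −0.75 × (-1.363856) = 1.022892 substitutions/site.

1.023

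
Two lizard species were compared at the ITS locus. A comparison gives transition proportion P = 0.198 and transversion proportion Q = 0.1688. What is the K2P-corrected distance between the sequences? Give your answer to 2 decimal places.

0.52

Under the Kimura two-parameter model, d = −½ ln(1 − 2P − Q) − ¼ ln(1 − 2Q).
1 − 2P − Q = 0.4352, giving −½ ln(0.4352) = 0.415975.
1 − 2Q = 0.6624, giving −¼ ln(0.6624) = 0.102971.
d = 0.415975 + 0.102971 = 0.518946.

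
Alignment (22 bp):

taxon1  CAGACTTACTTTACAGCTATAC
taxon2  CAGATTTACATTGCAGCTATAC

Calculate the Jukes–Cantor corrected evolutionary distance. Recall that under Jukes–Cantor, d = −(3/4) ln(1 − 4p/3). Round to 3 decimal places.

The sequences differ at 3 of 22 sites (5, 10, 13), so p = 3/22 ≈ 0.136364.
d = −(3/4) ln(1 − 4p/3) = −0.75 ln(1 − 0.181819) = −0.75 ln(0.818181)
  = −0.75 × (-0.200672) = 0.150504 substitutions/site.

0.151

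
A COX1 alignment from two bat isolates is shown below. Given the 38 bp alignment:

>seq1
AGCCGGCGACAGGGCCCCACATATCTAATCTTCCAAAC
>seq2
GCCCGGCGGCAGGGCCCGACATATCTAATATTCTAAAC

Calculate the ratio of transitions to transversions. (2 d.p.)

1.00

Transitions are A↔G and C↔T; transversions are all other mismatches.
Transitions: 3. Transversions: 3.
R = 3/3 = 1.00.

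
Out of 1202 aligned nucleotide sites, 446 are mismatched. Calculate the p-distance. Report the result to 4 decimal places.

p = 446/1202 = 0.371048… ≈ 0.3710 (to 4 d.p.).

0.3710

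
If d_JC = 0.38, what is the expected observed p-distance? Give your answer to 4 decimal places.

0.2981

p = (3/4)(1 − e^(−4d/3)) = 0.75 × (1 − e^(-0.506667)) = 0.75 × (1 − 0.602500) = 0.298125.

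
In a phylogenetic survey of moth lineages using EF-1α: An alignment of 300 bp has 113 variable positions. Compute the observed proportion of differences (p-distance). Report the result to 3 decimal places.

0.377

p = 113/300 = 0.376666… ≈ 0.377 (to 3 d.p.).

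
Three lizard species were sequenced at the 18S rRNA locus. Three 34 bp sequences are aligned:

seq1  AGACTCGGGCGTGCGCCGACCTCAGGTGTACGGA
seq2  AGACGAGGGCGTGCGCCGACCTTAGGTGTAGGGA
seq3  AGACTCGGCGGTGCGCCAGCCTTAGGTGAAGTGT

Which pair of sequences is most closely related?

seq1–seq2: 4/34 differ, p = 0.118, d = 0.128.
seq1–seq3: 9/34 differ, p = 0.265, d = 0.326.
seq2–seq3: 9/34 differ, p = 0.265, d = 0.326.
The smallest distance is between seq1 and seq2.

seq1 and seq2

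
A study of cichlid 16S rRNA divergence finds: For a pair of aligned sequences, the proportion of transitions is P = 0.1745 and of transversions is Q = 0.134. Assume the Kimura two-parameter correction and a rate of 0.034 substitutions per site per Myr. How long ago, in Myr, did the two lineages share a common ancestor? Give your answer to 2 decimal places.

Under the Kimura two-parameter model, d = −½ ln(1 − 2P − Q) − ¼ ln(1 − 2Q).
1 − 2P − Q = 0.517, giving −½ ln(0.517) = 0.329856.
1 − 2Q = 0.732, giving −¼ ln(0.732) = 0.077994.
d = 0.329856 + 0.077994 = 0.407850.
Under a molecular clock d = 2μt, so t = d/(2μ) = 0.407850 / (2 × 0.034) = 6.00 Myr.

6.00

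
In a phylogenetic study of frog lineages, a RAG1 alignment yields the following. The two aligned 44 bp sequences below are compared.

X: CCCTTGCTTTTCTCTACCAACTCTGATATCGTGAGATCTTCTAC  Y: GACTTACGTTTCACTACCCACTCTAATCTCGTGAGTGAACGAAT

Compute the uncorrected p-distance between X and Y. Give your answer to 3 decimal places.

0.364

The sequences differ at 16 of 44 positions.
p = 16/44 = 0.363636… ≈ 0.364 (to 3 d.p.).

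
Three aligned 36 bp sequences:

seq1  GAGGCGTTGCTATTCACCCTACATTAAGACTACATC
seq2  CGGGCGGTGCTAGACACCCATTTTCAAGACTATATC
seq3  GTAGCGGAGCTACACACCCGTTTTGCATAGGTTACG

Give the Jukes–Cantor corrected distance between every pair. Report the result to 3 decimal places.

d(seq1,seq2) = 0.392, d(seq1,seq3) = 0.912, d(seq2,seq3) = 0.548

seq1–seq2: 11/36 sites differ → p ≈ 0.305556, d = −0.75 ln(1 − 0.407408) = 0.392437 ≈ 0.392.
seq1–seq3: 19/36 sites differ → p ≈ 0.527778, d = −0.75 ln(1 − 0.703704) = 0.912297 ≈ 0.912.
seq2–seq3: 14/36 sites differ → p ≈ 0.388889, d = −0.75 ln(1 − 0.518519) = 0.548166 ≈ 0.548.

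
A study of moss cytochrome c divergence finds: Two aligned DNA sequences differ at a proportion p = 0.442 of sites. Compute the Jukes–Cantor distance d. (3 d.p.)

0.667

d = −(3/4) ln(1 − 4p/3) = −0.75 ln(1 − 0.589333) = −0.75 ln(0.410667)
  = −0.75 × (-0.889973) = 0.667480 substitutions/site.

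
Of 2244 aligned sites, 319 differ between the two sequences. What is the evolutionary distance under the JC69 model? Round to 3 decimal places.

0.158

p = 319/2244 ≈ 0.142157.
d = −(3/4) ln(1 − 4p/3) = −0.75 ln(1 − 0.189543) = −0.75 ln(0.810457)
  = −0.75 × (-0.210157) = 0.157618 substitutions/site.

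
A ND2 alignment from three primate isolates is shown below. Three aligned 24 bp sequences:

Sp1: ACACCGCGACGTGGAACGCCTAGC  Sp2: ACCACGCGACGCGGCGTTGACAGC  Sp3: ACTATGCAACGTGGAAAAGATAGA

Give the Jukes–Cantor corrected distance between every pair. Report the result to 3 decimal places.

Sp1–Sp2: 10/24 sites differ → p ≈ 0.416667, d = −0.75 ln(1 − 0.555556) = 0.608198 ≈ 0.608.
Sp1–Sp3: 9/24 sites differ → p = 0.375, d = −0.75 ln(1 − 0.5) = 0.519860 ≈ 0.520.
Sp2–Sp3: 10/24 sites differ → p ≈ 0.416667, d = −0.75 ln(1 − 0.555556) = 0.608198 ≈ 0.608.

d(Sp1,Sp2) = 0.608, d(Sp1,Sp3) = 0.520, d(Sp2,Sp3) = 0.608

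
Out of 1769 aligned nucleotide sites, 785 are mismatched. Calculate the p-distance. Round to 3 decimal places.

0.444

p = 785/1769 = 0.443753… ≈ 0.444 (to 3 d.p.).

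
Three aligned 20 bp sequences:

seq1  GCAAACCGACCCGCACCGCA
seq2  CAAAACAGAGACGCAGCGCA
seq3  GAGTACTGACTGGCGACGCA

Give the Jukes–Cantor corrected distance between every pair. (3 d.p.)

d(seq1,seq2) = 0.383, d(seq1,seq3) = 0.572, d(seq2,seq3) = 0.687

seq1–seq2: 6/20 sites differ → p = 0.3, d = −0.75 ln(1 − 0.4) = 0.383119 ≈ 0.383.
seq1–seq3: 8/20 sites differ → p = 0.4, d = −0.75 ln(1 − 0.533333) = 0.571605 ≈ 0.572.
seq2–seq3: 9/20 sites differ → p = 0.45, d = −0.75 ln(1 − 0.6) = 0.687218 ≈ 0.687.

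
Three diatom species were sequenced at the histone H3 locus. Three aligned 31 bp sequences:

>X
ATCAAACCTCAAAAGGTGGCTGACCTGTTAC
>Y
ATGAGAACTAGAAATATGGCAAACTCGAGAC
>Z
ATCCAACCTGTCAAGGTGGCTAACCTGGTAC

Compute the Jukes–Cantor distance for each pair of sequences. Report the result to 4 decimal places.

d(X,Y) = 0.6143, d(X,Z) = 0.2239, d(Y,Z) = 0.6913

X–Y: 13/31 sites differ → p ≈ 0.419355, d = −0.75 ln(1 − 0.55914) = 0.614271 ≈ 0.6143.
X–Z: 6/31 sites differ → p ≈ 0.193548, d = −0.75 ln(1 − 0.258064) = 0.223869 ≈ 0.2239.
Y–Z: 14/31 sites differ → p ≈ 0.451613, d = −0.75 ln(1 − 0.602151) = 0.691262 ≈ 0.6913.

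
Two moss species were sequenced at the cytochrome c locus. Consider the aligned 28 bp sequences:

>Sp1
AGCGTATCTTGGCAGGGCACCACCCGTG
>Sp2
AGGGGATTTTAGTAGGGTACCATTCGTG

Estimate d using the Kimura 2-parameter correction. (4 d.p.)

0.3851

Of 28 sites, 6 differences are transitions and 2 are transversions, so P = 6/28 ≈ 0.214286 and Q = 2/28 ≈ 0.071429.
Under the Kimura two-parameter model, d = −½ ln(1 − 2P − Q) − ¼ ln(1 − 2Q).
1 − 2P − Q = 0.499999, giving −½ ln(0.499999) = 0.346575.
1 − 2Q = 0.857142, giving −¼ ln(0.857142) = 0.038538.
d = 0.346575 + 0.038538 = 0.385113.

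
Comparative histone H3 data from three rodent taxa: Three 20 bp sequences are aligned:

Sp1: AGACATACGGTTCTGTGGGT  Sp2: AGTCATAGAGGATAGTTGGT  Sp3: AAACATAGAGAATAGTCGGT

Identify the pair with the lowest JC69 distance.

Sp2 and Sp3

Sp1–Sp2: 8/20 differ, p = 0.400, d = 0.572.
Sp1–Sp3: 8/20 differ, p = 0.400, d = 0.572.
Sp2–Sp3: 4/20 differ, p = 0.200, d = 0.233.
The smallest distance is between Sp2 and Sp3.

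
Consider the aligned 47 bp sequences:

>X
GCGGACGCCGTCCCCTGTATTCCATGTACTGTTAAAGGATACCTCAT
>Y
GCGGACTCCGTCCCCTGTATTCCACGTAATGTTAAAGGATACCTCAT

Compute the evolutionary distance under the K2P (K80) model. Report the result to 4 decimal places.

Of 47 sites, 1 differences are transitions and 2 are transversions, so P = 1/47 ≈ 0.021277 and Q = 2/47 ≈ 0.042553.
Under the Kimura two-parameter model, d = −½ ln(1 − 2P − Q) − ¼ ln(1 − 2Q).
1 − 2P − Q = 0.914893, giving −½ ln(0.914893) = 0.044474.
1 − 2Q = 0.914894, giving −¼ ln(0.914894) = 0.022237.
d = 0.044474 + 0.022237 = 0.066711.

0.0667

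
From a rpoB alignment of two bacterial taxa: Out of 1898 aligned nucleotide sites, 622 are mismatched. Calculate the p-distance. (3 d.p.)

0.328

p = 622/1898 = 0.327713… ≈ 0.328 (to 3 d.p.).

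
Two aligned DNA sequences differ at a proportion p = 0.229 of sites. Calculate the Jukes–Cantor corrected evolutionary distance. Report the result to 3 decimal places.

0.273

d = −(3/4) ln(1 − 4p/3) = −0.75 ln(1 − 0.305333) = −0.75 ln(0.694667)
  = −0.75 × (-0.364323) = 0.273242 substitutions/site.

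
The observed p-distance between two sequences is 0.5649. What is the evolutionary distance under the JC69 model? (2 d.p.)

1.05

d = −(3/4) ln(1 − 4p/3) = −0.75 ln(1 − 0.7532) = −0.75 ln(0.2468)
  = −0.75 × (-1.399177) = 1.049383 substitutions/site.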